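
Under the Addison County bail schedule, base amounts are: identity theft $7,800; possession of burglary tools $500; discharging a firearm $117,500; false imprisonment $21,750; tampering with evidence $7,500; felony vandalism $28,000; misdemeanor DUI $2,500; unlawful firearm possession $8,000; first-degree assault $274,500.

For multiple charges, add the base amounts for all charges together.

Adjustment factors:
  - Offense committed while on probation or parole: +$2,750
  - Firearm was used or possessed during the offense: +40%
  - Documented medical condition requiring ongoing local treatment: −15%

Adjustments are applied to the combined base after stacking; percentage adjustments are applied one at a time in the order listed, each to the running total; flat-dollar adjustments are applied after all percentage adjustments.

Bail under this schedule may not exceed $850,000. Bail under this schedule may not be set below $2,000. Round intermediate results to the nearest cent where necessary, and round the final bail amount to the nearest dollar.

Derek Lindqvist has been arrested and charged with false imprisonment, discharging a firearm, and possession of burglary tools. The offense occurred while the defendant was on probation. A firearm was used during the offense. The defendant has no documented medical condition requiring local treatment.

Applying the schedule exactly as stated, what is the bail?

$198,400

Base amounts from the schedule: false imprisonment $21,750; discharging a firearm $117,500; possession of burglary tools $500.
Stacking rule: sum of all bases. $21,750 + $117,500 + $500 = $139,750.
Firearm was used or possessed during the offense (+40%): $139,750 × 1.4 = $195,650.
Offense committed while on probation or parole (+$2,750 flat): $195,650 + $2,750 = $198,400.
$198,400 is within the $850,000 maximum.
$198,400 is at or above the $2,000 minimum.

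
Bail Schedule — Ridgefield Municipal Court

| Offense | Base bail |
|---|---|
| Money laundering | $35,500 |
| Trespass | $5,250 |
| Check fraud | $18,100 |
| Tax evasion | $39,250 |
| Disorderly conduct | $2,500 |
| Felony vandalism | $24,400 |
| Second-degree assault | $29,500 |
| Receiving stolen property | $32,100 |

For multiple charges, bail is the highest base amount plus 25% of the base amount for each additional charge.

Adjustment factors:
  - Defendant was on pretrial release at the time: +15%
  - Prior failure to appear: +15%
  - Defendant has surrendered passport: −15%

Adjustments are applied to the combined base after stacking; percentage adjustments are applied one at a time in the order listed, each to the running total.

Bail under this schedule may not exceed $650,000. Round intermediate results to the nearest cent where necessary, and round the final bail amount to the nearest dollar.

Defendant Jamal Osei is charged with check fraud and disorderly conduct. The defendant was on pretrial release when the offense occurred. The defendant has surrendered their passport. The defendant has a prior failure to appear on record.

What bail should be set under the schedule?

$21,049

Base amounts from the schedule: check fraud $18,100; disorderly conduct $2,500.
Stacking rule: highest base plus 25% of each additional charge. Highest is check fraud at $18,100. Additional: $2,500 × 25% = $625. Combined base = $18,100 + $625 = $18,725.
Defendant was on pretrial release at the time (+15%): $18,725 × 1.15 = $21,533.75.
Prior failure to appear (+15%): $21,533.75 × 1.15 = $24,763.81.
Defendant has surrendered passport (−15%): $24,763.81 × 0.85 = $21,049.24.
$21,049.24 is within the $650,000 maximum.
Rounded to the nearest dollar: $21,049.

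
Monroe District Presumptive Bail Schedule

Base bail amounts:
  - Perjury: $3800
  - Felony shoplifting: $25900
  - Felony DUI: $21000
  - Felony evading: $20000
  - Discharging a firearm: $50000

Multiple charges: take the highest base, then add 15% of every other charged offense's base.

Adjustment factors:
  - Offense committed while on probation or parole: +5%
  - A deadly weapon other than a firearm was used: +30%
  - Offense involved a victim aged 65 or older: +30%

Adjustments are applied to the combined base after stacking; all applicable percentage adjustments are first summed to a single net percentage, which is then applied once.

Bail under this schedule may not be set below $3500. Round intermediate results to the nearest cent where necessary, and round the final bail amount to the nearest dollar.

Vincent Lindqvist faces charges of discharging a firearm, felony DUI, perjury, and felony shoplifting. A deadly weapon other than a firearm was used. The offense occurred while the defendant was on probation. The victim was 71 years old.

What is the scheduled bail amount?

Base amounts from the schedule: discharging a firearm $50000; felony DUI $21000; perjury $3800; felony shoplifting $25900.
Stacking rule: highest base plus 15% of each additional charge. Highest is discharging a firearm at $50000. Additional: $21000 × 15% = $3150; $3800 × 15% = $570; $25900 × 15% = $3885. Combined base = $50000 + $7605 = $57605.
Net percentage adjustment: +5% +30% +30% = +65%. $57605 × 1.65 = $95048.25.
$95048.25 is at or above the $3500 minimum.
Rounded to the nearest dollar: $95048.

$95048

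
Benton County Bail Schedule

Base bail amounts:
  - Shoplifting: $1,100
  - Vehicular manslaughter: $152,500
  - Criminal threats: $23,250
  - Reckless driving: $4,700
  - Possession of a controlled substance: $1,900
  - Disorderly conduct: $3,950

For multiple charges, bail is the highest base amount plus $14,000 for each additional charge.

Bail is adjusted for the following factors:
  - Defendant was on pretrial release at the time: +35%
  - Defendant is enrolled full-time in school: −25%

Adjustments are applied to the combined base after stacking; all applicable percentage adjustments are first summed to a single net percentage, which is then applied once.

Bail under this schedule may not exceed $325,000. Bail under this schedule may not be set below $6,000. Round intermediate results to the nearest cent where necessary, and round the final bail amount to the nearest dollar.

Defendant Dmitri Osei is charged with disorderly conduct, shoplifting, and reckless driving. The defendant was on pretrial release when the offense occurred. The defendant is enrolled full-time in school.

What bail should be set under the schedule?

Base amounts from the schedule: disorderly conduct $3,950; shoplifting $1,100; reckless driving $4,700.
Stacking rule: highest base plus $14,000 per additional charge. Highest is reckless driving at $4,700; 2 additional charges → +$28,000. Combined base = $32,700.
Net percentage adjustment: +35% −25% = +10%. $32,700 × 1.1 = $35,970.
$35,970 is within the $325,000 maximum.
$35,970 is at or above the $6,000 minimum.

$35,970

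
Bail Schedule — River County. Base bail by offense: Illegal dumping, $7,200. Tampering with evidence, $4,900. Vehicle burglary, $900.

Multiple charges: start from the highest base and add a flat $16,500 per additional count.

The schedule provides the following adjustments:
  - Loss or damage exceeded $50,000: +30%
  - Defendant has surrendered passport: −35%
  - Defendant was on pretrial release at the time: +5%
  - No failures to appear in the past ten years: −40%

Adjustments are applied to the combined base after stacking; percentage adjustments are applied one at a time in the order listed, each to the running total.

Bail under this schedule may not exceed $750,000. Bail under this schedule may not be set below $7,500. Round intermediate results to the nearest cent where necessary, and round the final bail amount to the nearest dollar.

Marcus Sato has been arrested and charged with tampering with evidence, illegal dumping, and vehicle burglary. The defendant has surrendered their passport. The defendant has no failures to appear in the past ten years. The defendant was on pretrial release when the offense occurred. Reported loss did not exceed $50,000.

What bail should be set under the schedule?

Base amounts from the schedule: tampering with evidence $4,900; illegal dumping $7,200; vehicle burglary $900.
Stacking rule: highest base plus $16,500 per additional charge. Highest is illegal dumping at $7,200; 2 additional charges → +$33,000. Combined base = $40,200.
Defendant has surrendered passport (−35%): $40,200 × 0.65 = $26,130.
Defendant was on pretrial release at the time (+5%): $26,130 × 1.05 = $27,436.50.
No failures to appear in the past ten years (−40%): $27,436.50 × 0.6 = $16,461.90.
$16,461.90 is within the $750,000 maximum.
$16,461.90 is at or above the $7,500 minimum.
Rounded to the nearest dollar: $16,462.

$16,462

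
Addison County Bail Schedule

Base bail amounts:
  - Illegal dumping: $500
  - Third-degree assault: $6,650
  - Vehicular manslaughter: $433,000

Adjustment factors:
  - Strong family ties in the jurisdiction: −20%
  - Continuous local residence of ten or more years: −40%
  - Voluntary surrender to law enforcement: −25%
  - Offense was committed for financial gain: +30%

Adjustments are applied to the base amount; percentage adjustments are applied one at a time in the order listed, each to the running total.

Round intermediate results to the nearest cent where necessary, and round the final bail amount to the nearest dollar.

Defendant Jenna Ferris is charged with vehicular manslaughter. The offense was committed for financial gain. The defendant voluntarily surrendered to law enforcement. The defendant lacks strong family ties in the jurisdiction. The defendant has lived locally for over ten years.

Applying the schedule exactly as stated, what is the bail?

Base amounts from the schedule: vehicular manslaughter $433,000.
Single charge. Combined base = $433,000.
Continuous local residence of ten or more years (−40%): $433,000 × 0.6 = $259,800.
Voluntary surrender to law enforcement (−25%): $259,800 × 0.75 = $194,850.
Offense was committed for financial gain (+30%): $194,850 × 1.3 = $253,305.

$253,305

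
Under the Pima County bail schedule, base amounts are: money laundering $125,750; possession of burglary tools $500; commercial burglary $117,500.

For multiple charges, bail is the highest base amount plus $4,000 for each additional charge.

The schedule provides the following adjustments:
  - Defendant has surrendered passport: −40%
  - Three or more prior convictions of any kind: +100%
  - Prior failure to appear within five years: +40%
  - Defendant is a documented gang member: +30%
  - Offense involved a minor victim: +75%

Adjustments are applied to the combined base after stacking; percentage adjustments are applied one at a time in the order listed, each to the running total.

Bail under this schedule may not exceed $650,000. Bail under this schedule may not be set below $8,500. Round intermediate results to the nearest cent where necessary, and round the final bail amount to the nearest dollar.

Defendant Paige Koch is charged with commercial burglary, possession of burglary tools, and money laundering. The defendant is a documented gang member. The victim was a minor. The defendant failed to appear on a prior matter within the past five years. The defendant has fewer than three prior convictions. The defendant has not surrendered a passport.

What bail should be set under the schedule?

Base amounts from the schedule: commercial burglary $117,500; possession of burglary tools $500; money laundering $125,750.
Stacking rule: highest base plus $4,000 per additional charge. Highest is money laundering at $125,750; 2 additional charges → +$8,000. Combined base = $133,750.
Prior failure to appear within five years (+40%): $133,750 × 1.4 = $187,250.
Defendant is a documented gang member (+30%): $187,250 × 1.3 = $243,425.
Offense involved a minor victim (+75%): $243,425 × 1.75 = $425,993.75.
$425,993.75 is within the $650,000 maximum.
$425,993.75 is at or above the $8,500 minimum.
Rounded to the nearest dollar: $425,994.

$425,994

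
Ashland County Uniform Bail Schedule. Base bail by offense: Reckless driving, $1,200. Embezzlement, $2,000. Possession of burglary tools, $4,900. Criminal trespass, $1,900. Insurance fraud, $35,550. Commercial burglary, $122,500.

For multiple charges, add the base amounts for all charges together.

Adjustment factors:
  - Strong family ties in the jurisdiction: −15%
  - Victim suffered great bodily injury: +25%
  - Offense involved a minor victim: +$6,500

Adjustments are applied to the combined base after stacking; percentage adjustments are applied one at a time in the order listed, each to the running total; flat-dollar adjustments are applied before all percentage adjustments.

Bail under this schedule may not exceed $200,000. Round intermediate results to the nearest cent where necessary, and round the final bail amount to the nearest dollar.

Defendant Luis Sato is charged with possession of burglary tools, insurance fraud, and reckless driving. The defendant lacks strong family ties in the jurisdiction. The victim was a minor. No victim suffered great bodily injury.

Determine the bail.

Base amounts from the schedule: possession of burglary tools $4,900; insurance fraud $35,550; reckless driving $1,200.
Stacking rule: sum of all bases. $4,900 + $35,550 + $1,200 = $41,650.
Offense involved a minor victim (+$6,500 flat): $41,650 + $6,500 = $48,150.
$48,150 is within the $200,000 maximum.

$48,150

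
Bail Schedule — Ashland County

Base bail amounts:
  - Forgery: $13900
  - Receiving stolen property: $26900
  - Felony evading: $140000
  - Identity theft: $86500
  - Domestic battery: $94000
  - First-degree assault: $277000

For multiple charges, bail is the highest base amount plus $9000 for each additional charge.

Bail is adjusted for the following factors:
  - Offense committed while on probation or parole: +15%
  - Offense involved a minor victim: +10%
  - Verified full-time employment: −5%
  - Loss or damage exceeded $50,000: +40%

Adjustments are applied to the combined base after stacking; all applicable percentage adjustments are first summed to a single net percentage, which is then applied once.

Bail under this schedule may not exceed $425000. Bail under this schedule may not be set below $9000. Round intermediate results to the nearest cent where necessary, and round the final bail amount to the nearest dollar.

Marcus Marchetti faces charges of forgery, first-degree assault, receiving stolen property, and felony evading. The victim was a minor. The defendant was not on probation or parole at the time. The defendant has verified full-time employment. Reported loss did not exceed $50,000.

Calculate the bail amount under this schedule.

Base amounts from the schedule: forgery $13900; first-degree assault $277000; receiving stolen property $26900; felony evading $140000.
Stacking rule: highest base plus $9000 per additional charge. Highest is first-degree assault at $277000; 3 additional charges → +$27000. Combined base = $304000.
Net percentage adjustment: +10% −5% = +5%. $304000 × 1.05 = $319200.
$319200 is within the $425000 maximum.
$319200 is at or above the $9000 minimum.

$319200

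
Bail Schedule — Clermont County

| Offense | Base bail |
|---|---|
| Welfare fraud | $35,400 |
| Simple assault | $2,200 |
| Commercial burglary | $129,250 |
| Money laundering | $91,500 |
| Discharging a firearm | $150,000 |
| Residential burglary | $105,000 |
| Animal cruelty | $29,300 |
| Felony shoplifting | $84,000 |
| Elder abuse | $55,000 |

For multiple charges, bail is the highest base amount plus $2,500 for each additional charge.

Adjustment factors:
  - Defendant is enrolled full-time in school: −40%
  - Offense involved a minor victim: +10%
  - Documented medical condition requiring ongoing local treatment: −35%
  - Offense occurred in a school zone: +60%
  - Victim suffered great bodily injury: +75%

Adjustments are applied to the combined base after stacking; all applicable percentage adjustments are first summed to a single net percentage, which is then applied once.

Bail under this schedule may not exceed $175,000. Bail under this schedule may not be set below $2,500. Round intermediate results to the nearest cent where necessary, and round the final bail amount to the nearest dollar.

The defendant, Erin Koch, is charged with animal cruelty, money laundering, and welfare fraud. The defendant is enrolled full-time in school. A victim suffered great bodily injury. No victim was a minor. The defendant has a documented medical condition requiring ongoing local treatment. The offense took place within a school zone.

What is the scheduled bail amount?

$154,400

Base amounts from the schedule: animal cruelty $29,300; money laundering $91,500; welfare fraud $35,400.
Stacking rule: highest base plus $2,500 per additional charge. Highest is money laundering at $91,500; 2 additional charges → +$5,000. Combined base = $96,500.
Net percentage adjustment: −40% −35% +60% +75% = +60%. $96,500 × 1.6 = $154,400.
$154,400 is within the $175,000 maximum.
$154,400 is at or above the $2,500 minimum.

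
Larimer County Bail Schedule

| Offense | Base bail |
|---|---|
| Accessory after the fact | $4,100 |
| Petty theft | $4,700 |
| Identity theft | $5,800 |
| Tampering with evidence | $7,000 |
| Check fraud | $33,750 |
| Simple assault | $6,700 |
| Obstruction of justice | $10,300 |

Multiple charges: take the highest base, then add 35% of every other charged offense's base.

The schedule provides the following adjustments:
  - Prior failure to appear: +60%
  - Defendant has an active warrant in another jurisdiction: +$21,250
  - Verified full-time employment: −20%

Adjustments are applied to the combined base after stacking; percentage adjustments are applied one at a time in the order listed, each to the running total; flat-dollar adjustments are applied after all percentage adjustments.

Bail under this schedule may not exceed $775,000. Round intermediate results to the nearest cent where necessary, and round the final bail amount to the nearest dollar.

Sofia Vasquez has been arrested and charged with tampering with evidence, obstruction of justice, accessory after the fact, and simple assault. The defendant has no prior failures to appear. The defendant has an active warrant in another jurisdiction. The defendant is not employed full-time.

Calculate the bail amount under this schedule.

Base amounts from the schedule: tampering with evidence $7,000; obstruction of justice $10,300; accessory after the fact $4,100; simple assault $6,700.
Stacking rule: highest base plus 35% of each additional charge. Highest is obstruction of justice at $10,300. Additional: $7,000 × 35% = $2,450; $4,100 × 35% = $1,435; $6,700 × 35% = $2,345. Combined base = $10,300 + $6,230 = $16,530.
Defendant has an active warrant in another jurisdiction (+$21,250 flat): $16,530 + $21,250 = $37,780.
$37,780 is within the $775,000 maximum.

$37,780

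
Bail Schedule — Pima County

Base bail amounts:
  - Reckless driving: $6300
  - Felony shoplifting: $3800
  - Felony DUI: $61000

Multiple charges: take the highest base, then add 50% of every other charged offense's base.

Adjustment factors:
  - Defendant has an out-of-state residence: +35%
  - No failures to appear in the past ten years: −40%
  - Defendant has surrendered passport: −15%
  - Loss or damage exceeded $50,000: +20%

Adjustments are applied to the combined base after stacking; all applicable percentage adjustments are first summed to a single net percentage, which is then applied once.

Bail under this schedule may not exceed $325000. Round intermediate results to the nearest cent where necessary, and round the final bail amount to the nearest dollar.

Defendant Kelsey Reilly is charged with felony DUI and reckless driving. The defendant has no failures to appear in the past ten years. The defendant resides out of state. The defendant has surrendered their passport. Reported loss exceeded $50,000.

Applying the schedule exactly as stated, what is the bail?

Base amounts from the schedule: felony DUI $61000; reckless driving $6300.
Stacking rule: highest base plus 50% of each additional charge. Highest is felony DUI at $61000. Additional: $6300 × 50% = $3150. Combined base = $61000 + $3150 = $64150.
Net percentage adjustment: +35% −40% −15% +20% = +0%. $64150 × 1 = $64150.
$64150 is within the $325000 maximum.

$64150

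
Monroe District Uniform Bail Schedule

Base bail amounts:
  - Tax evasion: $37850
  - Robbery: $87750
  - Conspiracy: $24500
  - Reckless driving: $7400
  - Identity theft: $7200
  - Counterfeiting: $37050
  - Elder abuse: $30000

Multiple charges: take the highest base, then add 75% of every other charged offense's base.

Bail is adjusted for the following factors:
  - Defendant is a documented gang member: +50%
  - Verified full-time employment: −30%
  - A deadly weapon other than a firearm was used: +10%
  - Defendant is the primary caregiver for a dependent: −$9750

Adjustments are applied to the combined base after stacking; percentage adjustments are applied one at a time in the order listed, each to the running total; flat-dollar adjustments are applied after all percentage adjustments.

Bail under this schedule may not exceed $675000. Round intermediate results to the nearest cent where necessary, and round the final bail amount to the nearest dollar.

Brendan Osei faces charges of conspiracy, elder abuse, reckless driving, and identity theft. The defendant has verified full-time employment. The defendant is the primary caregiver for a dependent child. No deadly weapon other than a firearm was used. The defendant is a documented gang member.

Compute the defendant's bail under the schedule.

Base amounts from the schedule: conspiracy $24500; elder abuse $30000; reckless driving $7400; identity theft $7200.
Stacking rule: highest base plus 75% of each additional charge. Highest is elder abuse at $30000. Additional: $24500 × 75% = $18375; $7400 × 75% = $5550; $7200 × 75% = $5400. Combined base = $30000 + $29325 = $59325.
Defendant is a documented gang member (+50%): $59325 × 1.5 = $88987.50.
Verified full-time employment (−30%): $88987.50 × 0.7 = $62291.25.
Defendant is the primary caregiver for a dependent (−$9750 flat): $62291.25 − $9750 = $52541.25.
$52541.25 is within the $675000 maximum.
Rounded to the nearest dollar: $52541.

$52541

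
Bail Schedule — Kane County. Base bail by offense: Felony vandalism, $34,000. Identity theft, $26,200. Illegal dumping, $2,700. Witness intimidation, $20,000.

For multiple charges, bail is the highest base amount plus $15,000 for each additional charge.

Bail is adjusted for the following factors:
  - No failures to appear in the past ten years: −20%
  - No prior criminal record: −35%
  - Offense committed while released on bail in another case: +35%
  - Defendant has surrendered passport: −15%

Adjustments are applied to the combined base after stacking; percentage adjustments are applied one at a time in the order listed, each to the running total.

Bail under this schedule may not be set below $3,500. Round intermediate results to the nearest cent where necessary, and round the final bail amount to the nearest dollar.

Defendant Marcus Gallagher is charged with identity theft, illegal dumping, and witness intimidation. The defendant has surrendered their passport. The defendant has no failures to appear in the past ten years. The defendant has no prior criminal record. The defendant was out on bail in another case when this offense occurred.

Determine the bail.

$33,535

Base amounts from the schedule: identity theft $26,200; illegal dumping $2,700; witness intimidation $20,000.
Stacking rule: highest base plus $15,000 per additional charge. Highest is identity theft at $26,200; 2 additional charges → +$30,000. Combined base = $56,200.
No failures to appear in the past ten years (−20%): $56,200 × 0.8 = $44,960.
No prior criminal record (−35%): $44,960 × 0.65 = $29,224.
Offense committed while released on bail in another case (+35%): $29,224 × 1.35 = $39,452.40.
Defendant has surrendered passport (−15%): $39,452.40 × 0.85 = $33,534.54.
$33,534.54 is at or above the $3,500 minimum.
Rounded to the nearest dollar: $33,535.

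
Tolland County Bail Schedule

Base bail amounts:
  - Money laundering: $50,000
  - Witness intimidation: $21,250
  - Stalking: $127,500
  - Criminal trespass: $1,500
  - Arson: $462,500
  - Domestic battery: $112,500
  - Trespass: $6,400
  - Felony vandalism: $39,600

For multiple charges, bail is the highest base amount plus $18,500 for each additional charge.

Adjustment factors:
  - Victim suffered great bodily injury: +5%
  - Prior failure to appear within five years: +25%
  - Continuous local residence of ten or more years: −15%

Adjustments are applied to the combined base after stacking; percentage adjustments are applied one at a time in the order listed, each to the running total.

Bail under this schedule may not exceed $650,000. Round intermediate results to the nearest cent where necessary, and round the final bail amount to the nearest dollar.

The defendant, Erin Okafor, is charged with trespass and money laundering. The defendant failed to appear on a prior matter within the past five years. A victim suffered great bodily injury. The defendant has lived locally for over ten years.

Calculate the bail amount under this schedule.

$76,420

Base amounts from the schedule: trespass $6,400; money laundering $50,000.
Stacking rule: highest base plus $18,500 per additional charge. Highest is money laundering at $50,000; 1 additional charge → +$18,500. Combined base = $68,500.
Victim suffered great bodily injury (+5%): $68,500 × 1.05 = $71,925.
Prior failure to appear within five years (+25%): $71,925 × 1.25 = $89,906.25.
Continuous local residence of ten or more years (−15%): $89,906.25 × 0.85 = $76,420.31.
$76,420.31 is within the $650,000 maximum.
Rounded to the nearest dollar: $76,420.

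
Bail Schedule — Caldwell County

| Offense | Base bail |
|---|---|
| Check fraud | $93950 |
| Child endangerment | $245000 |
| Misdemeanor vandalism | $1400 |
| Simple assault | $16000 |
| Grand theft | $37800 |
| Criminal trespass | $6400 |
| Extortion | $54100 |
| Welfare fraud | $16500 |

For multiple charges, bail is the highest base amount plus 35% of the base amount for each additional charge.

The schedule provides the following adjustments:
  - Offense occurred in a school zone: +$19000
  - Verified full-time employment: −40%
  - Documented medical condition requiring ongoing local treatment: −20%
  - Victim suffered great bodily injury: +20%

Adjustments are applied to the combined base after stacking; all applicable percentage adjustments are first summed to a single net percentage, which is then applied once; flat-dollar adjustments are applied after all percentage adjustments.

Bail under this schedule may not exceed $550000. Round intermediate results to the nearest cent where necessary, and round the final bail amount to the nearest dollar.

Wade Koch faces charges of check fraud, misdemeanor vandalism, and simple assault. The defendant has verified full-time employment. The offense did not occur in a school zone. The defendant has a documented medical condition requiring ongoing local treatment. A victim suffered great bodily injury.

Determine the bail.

$60024

Base amounts from the schedule: check fraud $93950; misdemeanor vandalism $1400; simple assault $16000.
Stacking rule: highest base plus 35% of each additional charge. Highest is check fraud at $93950. Additional: $1400 × 35% = $490; $16000 × 35% = $5600. Combined base = $93950 + $6090 = $100040.
Net percentage adjustment: −40% −20% +20% = −40%. $100040 × 0.6 = $60024.
$60024 is within the $550000 maximum.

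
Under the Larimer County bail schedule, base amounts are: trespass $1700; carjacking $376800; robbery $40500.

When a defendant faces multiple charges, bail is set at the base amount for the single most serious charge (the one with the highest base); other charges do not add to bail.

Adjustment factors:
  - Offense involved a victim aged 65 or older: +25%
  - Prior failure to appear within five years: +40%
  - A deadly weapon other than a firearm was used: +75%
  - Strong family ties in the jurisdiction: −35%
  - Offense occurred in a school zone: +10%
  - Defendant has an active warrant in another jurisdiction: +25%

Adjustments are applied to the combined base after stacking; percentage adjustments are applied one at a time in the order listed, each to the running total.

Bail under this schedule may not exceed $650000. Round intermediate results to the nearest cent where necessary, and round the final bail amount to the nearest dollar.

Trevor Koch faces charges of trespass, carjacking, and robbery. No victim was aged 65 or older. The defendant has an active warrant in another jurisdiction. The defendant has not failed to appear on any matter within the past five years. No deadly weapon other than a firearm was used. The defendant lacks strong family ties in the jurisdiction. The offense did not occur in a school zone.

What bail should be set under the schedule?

$471000

Base amounts from the schedule: trespass $1700; carjacking $376800; robbery $40500.
Stacking rule: use the highest base only. Highest is carjacking at $376800. Combined base = $376800.
Defendant has an active warrant in another jurisdiction (+25%): $376800 × 1.25 = $471000.
$471000 is within the $650000 maximum.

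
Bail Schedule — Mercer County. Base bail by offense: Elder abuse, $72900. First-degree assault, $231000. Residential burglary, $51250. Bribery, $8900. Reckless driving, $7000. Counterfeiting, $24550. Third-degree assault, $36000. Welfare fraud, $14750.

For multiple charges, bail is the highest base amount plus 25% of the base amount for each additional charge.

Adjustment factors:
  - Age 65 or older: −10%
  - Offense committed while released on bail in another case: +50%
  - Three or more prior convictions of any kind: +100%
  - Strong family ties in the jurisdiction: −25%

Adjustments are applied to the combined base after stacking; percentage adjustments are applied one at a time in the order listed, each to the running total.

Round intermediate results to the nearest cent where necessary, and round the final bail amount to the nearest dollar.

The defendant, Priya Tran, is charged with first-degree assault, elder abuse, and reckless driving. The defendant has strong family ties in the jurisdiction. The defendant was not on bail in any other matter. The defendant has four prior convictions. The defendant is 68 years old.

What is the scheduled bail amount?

Base amounts from the schedule: first-degree assault $231000; elder abuse $72900; reckless driving $7000.
Stacking rule: highest base plus 25% of each additional charge. Highest is first-degree assault at $231000. Additional: $72900 × 25% = $18225; $7000 × 25% = $1750. Combined base = $231000 + $19975 = $250975.
Age 65 or older (−10%): $250975 × 0.9 = $225877.50.
Three or more prior convictions of any kind (+100%): $225877.50 × 2 = $451755.
Strong family ties in the jurisdiction (−25%): $451755 × 0.75 = $338816.25.
Rounded to the nearest dollar: $338816.

$338816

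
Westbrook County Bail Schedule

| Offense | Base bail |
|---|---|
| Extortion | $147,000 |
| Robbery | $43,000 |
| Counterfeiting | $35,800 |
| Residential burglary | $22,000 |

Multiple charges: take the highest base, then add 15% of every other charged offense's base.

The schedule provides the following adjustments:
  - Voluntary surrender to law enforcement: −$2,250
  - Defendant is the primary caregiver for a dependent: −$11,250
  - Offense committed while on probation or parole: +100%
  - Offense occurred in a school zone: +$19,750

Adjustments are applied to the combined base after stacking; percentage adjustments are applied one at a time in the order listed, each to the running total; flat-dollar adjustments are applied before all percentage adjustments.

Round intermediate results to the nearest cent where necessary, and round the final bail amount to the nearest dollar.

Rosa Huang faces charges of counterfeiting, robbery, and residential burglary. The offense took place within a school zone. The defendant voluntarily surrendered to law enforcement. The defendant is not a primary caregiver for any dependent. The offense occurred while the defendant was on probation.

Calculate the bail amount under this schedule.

Base amounts from the schedule: counterfeiting $35,800; robbery $43,000; residential burglary $22,000.
Stacking rule: highest base plus 15% of each additional charge. Highest is robbery at $43,000. Additional: $35,800 × 15% = $5,370; $22,000 × 15% = $3,300. Combined base = $43,000 + $8,670 = $51,670.
Voluntary surrender to law enforcement (−$2,250 flat): $51,670 − $2,250 = $49,420.
Offense occurred in a school zone (+$19,750 flat): $49,420 + $19,750 = $69,170.
Offense committed while on probation or parole (+100%): $69,170 × 2 = $138,340.

$138,340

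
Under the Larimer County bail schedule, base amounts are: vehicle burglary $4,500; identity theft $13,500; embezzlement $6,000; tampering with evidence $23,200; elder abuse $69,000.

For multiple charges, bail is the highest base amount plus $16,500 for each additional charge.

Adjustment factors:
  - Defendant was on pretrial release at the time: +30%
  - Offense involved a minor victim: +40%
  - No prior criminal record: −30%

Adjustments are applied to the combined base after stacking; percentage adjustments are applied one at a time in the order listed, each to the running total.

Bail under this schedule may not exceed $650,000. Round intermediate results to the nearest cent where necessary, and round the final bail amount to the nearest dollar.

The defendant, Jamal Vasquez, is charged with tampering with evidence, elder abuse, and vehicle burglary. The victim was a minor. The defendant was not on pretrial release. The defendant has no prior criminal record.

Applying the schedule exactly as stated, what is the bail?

Base amounts from the schedule: tampering with evidence $23,200; elder abuse $69,000; vehicle burglary $4,500.
Stacking rule: highest base plus $16,500 per additional charge. Highest is elder abuse at $69,000; 2 additional charges → +$33,000. Combined base = $102,000.
Offense involved a minor victim (+40%): $102,000 × 1.4 = $142,800.
No prior criminal record (−30%): $142,800 × 0.7 = $99,960.
$99,960 is within the $650,000 maximum.

$99,960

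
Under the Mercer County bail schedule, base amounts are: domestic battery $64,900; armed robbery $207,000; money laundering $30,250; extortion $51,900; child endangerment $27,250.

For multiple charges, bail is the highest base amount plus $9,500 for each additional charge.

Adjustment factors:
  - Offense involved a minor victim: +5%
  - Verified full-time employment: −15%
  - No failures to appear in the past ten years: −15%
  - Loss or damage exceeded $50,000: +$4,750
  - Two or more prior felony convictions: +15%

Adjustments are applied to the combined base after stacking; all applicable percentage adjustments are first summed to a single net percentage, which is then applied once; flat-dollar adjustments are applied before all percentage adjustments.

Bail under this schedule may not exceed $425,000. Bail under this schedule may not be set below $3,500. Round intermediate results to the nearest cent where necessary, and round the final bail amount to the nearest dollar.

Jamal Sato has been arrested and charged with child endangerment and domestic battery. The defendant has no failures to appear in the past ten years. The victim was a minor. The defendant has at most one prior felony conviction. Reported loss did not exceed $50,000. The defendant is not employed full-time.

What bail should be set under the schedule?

Base amounts from the schedule: child endangerment $27,250; domestic battery $64,900.
Stacking rule: highest base plus $9,500 per additional charge. Highest is domestic battery at $64,900; 1 additional charge → +$9,500. Combined base = $74,400.
Net percentage adjustment: +5% −15% = −10%. $74,400 × 0.9 = $66,960.
$66,960 is within the $425,000 maximum.
$66,960 is at or above the $3,500 minimum.

$66,960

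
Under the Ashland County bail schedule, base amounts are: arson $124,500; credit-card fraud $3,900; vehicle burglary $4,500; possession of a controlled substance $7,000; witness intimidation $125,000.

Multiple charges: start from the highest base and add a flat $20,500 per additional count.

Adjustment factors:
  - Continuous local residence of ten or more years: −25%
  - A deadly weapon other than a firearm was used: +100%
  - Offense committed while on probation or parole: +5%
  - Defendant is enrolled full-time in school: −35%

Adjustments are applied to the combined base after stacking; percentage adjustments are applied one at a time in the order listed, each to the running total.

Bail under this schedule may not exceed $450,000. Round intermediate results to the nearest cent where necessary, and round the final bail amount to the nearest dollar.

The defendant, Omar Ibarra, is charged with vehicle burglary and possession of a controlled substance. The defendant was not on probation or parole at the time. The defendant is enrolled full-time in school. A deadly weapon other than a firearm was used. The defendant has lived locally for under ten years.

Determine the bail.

Base amounts from the schedule: vehicle burglary $4,500; possession of a controlled substance $7,000.
Stacking rule: highest base plus $20,500 per additional charge. Highest is possession of a controlled substance at $7,000; 1 additional charge → +$20,500. Combined base = $27,500.
A deadly weapon other than a firearm was used (+100%): $27,500 × 2 = $55,000.
Defendant is enrolled full-time in school (−35%): $55,000 × 0.65 = $35,750.
$35,750 is within the $450,000 maximum.

$35,750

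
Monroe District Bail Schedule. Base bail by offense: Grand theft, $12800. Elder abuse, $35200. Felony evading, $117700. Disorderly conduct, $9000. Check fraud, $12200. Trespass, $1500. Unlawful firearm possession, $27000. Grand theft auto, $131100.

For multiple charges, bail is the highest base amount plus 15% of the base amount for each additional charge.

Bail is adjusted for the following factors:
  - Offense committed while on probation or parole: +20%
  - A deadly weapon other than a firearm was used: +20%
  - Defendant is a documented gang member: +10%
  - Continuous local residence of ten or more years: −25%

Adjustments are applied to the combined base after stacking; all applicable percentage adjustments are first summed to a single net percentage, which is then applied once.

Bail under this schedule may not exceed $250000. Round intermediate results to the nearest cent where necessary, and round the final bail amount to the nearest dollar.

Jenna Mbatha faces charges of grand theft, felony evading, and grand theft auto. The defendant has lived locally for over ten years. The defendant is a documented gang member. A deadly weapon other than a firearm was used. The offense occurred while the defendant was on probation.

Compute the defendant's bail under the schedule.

$188344

Base amounts from the schedule: grand theft $12800; felony evading $117700; grand theft auto $131100.
Stacking rule: highest base plus 15% of each additional charge. Highest is grand theft auto at $131100. Additional: $12800 × 15% = $1920; $117700 × 15% = $17655. Combined base = $131100 + $19575 = $150675.
Net percentage adjustment: +20% +20% +10% −25% = +25%. $150675 × 1.25 = $188343.75.
$188343.75 is within the $250000 maximum.
Rounded to the nearest dollar: $188344.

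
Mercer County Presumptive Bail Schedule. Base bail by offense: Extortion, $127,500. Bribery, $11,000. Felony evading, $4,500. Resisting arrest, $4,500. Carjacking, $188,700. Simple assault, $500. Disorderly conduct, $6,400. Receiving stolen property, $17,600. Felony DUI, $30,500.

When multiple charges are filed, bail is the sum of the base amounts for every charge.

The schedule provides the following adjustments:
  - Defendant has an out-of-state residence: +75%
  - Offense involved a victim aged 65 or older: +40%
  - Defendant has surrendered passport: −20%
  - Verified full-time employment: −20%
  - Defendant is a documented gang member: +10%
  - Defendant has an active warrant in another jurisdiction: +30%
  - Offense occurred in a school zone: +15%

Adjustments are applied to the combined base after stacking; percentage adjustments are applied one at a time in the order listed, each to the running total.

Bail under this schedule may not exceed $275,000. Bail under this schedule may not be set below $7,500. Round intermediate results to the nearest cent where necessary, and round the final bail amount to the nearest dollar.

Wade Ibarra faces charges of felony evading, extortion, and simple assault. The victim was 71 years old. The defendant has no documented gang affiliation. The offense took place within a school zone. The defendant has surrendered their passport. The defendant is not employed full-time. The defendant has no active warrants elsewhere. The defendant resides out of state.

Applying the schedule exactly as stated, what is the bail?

Base amounts from the schedule: felony evading $4,500; extortion $127,500; simple assault $500.
Stacking rule: sum of all bases. $4,500 + $127,500 + $500 = $132,500.
Defendant has an out-of-state residence (+75%): $132,500 × 1.75 = $231,875.
Offense involved a victim aged 65 or older (+40%): $231,875 × 1.4 = $324,625.
Defendant has surrendered passport (−20%): $324,625 × 0.8 = $259,700.
Offense occurred in a school zone (+15%): $259,700 × 1.15 = $298,655.
Result $298,655 exceeds the maximum of $275,000; bail is capped at $275,000.
$275,000 is at or above the $7,500 minimum.

$275,000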